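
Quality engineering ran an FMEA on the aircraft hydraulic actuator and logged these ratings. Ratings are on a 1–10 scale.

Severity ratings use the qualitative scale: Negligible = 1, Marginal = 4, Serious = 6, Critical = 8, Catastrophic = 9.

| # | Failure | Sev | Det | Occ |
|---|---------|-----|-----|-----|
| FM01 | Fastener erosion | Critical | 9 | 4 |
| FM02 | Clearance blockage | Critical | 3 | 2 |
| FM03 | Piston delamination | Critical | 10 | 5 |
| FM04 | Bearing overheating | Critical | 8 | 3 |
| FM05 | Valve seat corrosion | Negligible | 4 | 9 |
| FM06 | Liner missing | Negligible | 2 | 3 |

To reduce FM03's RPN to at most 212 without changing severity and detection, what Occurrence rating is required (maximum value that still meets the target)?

2

FM03: S=8, O=5, D=10 → current RPN = 400.
Fixed product = 80. Need 80 × O ≤ 212, so O ≤ 212/80 = 2.65.
Maximum integer Occurrence rating = 2 (gives RPN 160; O=3 would give 240 > 212).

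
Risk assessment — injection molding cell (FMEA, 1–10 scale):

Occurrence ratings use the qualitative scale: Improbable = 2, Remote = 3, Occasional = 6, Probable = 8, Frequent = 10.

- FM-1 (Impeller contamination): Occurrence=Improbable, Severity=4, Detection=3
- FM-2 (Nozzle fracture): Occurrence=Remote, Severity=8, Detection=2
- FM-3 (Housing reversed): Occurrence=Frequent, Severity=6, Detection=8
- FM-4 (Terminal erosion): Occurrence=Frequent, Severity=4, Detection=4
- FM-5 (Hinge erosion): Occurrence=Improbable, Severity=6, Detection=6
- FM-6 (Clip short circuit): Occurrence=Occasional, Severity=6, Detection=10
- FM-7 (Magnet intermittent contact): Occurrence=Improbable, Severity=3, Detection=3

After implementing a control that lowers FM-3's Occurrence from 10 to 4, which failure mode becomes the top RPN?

FM-6

RPN = Severity × Occurrence × Detection:
  FM-1: 4 × 2 × 3 = 24
  FM-2: 8 × 3 × 2 = 48
  FM-3: 6 × 10 × 8 = 480
  FM-4: 4 × 10 × 4 = 160
  FM-5: 6 × 2 × 6 = 72
  FM-6: 6 × 6 × 10 = 360
  FM-7: 3 × 2 × 3 = 18
After action: FM-3 → 6 × 4 × 8 = 192.
Revised RPNs: FM-6=360, FM-3=192, FM-4=160, FM-5=72, FM-2=48, FM-1=24, FM-7=18.
Highest is now FM-6 (360).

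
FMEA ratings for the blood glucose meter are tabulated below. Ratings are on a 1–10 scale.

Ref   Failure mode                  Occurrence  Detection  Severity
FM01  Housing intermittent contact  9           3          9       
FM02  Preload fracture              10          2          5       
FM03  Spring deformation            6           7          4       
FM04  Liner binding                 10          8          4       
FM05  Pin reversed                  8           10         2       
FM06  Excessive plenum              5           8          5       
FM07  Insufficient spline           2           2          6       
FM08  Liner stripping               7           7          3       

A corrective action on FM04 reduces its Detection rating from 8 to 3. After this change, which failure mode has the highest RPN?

RPN = Severity × Occurrence × Detection:
  FM01: 9 × 9 × 3 = 243
  FM02: 5 × 10 × 2 = 100
  FM03: 4 × 6 × 7 = 168
  FM04: 4 × 10 × 8 = 320
  FM05: 2 × 8 × 10 = 160
  FM06: 5 × 5 × 8 = 200
  FM07: 6 × 2 × 2 = 24
  FM08: 3 × 7 × 7 = 147
After action: FM04 → 4 × 10 × 3 = 120.
Revised RPNs: FM01=243, FM06=200, FM03=168, FM05=160, FM08=147, FM04=120, FM02=100, FM07=24.
Highest is now FM01 (243).

FM01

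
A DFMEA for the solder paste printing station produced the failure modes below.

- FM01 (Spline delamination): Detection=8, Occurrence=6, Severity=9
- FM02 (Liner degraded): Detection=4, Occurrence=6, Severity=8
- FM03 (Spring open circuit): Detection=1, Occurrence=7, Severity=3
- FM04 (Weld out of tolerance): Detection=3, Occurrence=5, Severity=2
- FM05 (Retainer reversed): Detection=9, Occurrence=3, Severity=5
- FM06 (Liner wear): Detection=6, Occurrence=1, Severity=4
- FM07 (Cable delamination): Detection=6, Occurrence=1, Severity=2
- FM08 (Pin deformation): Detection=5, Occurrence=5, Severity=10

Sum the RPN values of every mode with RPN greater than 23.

1063

RPN = Severity × Occurrence × Detection:
  FM01: 9 × 6 × 8 = 432
  FM02: 8 × 6 × 4 = 192
  FM03: 3 × 7 × 1 = 21
  FM04: 2 × 5 × 3 = 30
  FM05: 5 × 3 × 9 = 135
  FM06: 4 × 1 × 6 = 24
  FM07: 2 × 1 × 6 = 12
  FM08: 10 × 5 × 5 = 250
RPN > 23: FM01 (432), FM02 (192), FM04 (30), FM05 (135), FM06 (24), FM08 (250).
Sum: 432 + 192 + 30 + 135 + 24 + 250 = 1063.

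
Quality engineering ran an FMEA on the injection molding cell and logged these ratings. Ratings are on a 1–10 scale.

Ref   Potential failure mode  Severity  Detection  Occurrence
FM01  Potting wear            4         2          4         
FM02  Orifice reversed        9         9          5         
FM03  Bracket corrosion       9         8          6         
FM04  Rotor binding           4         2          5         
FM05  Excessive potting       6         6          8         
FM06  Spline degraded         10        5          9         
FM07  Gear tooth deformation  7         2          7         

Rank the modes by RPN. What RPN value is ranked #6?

RPN = Severity × Occurrence × Detection:
  FM01: 4 × 4 × 2 = 32
  FM02: 9 × 5 × 9 = 405
  FM03: 9 × 6 × 8 = 432
  FM04: 4 × 5 × 2 = 40
  FM05: 6 × 8 × 6 = 288
  FM06: 10 × 9 × 5 = 450
  FM07: 7 × 7 × 2 = 98
Sorted descending: 450, 432, 405, 288, 98, 40, 32.
The sixth-highest RPN is 40 (FM04).

40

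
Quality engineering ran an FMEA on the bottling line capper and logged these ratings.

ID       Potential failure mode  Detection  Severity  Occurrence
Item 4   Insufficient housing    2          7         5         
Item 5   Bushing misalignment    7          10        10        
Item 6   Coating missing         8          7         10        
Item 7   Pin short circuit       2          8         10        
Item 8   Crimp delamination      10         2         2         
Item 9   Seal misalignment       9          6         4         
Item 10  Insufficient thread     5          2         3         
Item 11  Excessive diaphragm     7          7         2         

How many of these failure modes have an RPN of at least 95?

RPN = Severity × Occurrence × Detection:
  Item 4: 7 × 5 × 2 = 70
  Item 5: 10 × 10 × 7 = 700
  Item 6: 7 × 10 × 8 = 560
  Item 7: 8 × 10 × 2 = 160
  Item 8: 2 × 2 × 10 = 40
  Item 9: 6 × 4 × 9 = 216
  Item 10: 2 × 3 × 5 = 30
  Item 11: 7 × 2 × 7 = 98
Modes with RPN ≥ 95: Item 5 (700), Item 6 (560), Item 7 (160), Item 9 (216), Item 11 (98) → 5.

5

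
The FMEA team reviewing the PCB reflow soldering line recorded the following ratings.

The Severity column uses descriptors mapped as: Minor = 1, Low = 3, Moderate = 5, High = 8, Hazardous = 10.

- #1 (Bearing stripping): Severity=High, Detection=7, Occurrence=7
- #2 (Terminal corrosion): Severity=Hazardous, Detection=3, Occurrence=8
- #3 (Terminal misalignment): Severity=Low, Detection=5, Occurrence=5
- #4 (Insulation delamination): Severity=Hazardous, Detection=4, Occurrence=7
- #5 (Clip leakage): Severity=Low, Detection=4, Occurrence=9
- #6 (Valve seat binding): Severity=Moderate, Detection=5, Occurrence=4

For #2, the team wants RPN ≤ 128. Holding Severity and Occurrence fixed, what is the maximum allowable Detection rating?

1

#2: S=10, O=8, D=3 → current RPN = 240.
Fixed product = 80. Need 80 × D ≤ 128, so D ≤ 128/80 = 1.60.
Maximum integer Detection rating = 1 (gives RPN 80; D=2 would give 160 > 128).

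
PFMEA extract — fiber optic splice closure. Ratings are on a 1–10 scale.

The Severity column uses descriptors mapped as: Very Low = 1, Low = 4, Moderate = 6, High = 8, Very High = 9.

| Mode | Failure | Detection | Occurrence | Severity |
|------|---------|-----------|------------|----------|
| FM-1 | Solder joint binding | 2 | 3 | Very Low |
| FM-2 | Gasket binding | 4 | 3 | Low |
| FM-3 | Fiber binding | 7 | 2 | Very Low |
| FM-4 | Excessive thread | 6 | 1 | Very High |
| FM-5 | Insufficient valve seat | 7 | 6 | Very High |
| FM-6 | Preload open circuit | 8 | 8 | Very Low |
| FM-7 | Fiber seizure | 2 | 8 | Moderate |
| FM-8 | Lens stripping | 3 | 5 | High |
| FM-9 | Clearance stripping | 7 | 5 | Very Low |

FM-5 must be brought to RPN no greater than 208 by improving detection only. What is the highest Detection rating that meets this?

FM-5: S=9, O=6, D=7 → current RPN = 378.
Fixed product = 54. Need 54 × D ≤ 208, so D ≤ 208/54 = 3.85.
Maximum integer Detection rating = 3 (gives RPN 162; D=4 would give 216 > 208).

3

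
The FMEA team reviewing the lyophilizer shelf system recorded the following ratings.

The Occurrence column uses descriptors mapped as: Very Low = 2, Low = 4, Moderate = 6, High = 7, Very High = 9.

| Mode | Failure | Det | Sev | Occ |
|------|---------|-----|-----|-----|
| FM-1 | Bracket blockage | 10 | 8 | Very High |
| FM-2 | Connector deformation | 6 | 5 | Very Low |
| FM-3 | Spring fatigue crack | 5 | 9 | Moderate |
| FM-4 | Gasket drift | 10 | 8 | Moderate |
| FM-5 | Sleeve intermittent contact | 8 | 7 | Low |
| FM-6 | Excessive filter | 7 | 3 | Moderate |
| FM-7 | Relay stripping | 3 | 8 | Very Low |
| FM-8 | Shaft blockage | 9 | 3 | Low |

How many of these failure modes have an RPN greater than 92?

6

RPN = Severity × Occurrence × Detection:
  FM-1: 8 × 9 × 10 = 720
  FM-2: 5 × 2 × 6 = 60
  FM-3: 9 × 6 × 5 = 270
  FM-4: 8 × 6 × 10 = 480
  FM-5: 7 × 4 × 8 = 224
  FM-6: 3 × 6 × 7 = 126
  FM-7: 8 × 2 × 3 = 48
  FM-8: 3 × 4 × 9 = 108
Modes with RPN > 92: FM-1 (720), FM-3 (270), FM-4 (480), FM-5 (224), FM-6 (126), FM-8 (108) → 6.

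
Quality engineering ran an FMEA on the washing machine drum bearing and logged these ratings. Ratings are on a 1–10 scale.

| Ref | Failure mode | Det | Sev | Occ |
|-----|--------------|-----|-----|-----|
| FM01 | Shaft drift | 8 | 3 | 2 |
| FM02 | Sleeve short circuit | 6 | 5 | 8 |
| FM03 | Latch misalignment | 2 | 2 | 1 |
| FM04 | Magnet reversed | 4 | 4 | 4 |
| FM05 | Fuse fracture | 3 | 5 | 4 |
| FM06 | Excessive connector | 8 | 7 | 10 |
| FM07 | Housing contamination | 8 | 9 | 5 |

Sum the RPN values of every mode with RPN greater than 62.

1224

RPN = Severity × Occurrence × Detection:
  FM01: 3 × 2 × 8 = 48
  FM02: 5 × 8 × 6 = 240
  FM03: 2 × 1 × 2 = 4
  FM04: 4 × 4 × 4 = 64
  FM05: 5 × 4 × 3 = 60
  FM06: 7 × 10 × 8 = 560
  FM07: 9 × 5 × 8 = 360
RPN > 62: FM02 (240), FM04 (64), FM06 (560), FM07 (360).
Sum: 240 + 64 + 560 + 360 = 1224.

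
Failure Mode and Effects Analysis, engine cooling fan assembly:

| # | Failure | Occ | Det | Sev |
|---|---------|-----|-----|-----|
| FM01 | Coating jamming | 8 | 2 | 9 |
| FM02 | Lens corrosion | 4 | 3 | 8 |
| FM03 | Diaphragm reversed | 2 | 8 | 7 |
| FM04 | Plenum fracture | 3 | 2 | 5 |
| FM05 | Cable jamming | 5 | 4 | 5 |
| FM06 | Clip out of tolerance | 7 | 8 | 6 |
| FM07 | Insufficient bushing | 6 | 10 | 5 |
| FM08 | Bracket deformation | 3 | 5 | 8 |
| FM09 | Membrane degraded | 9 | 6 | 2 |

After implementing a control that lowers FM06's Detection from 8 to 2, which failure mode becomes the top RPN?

RPN = Severity × Occurrence × Detection:
  FM01: 9 × 8 × 2 = 144
  FM02: 8 × 4 × 3 = 96
  FM03: 7 × 2 × 8 = 112
  FM04: 5 × 3 × 2 = 30
  FM05: 5 × 5 × 4 = 100
  FM06: 6 × 7 × 8 = 336
  FM07: 5 × 6 × 10 = 300
  FM08: 8 × 3 × 5 = 120
  FM09: 2 × 9 × 6 = 108
After action: FM06 → 6 × 7 × 2 = 84.
Revised RPNs: FM07=300, FM01=144, FM08=120, FM03=112, FM09=108, FM05=100, FM02=96, FM06=84, FM04=30.
Highest is now FM07 (300).

FM07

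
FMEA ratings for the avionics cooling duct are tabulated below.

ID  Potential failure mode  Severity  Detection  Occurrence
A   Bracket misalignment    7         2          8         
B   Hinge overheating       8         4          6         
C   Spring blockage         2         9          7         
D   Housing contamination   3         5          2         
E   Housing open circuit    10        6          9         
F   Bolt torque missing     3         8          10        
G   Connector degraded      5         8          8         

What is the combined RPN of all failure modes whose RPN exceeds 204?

1100

RPN = Severity × Occurrence × Detection:
  A: 7 × 8 × 2 = 112
  B: 8 × 6 × 4 = 192
  C: 2 × 7 × 9 = 126
  D: 3 × 2 × 5 = 30
  E: 10 × 9 × 6 = 540
  F: 3 × 10 × 8 = 240
  G: 5 × 8 × 8 = 320
RPN > 204: E (540), F (240), G (320).
Sum: 540 + 240 + 320 = 1100.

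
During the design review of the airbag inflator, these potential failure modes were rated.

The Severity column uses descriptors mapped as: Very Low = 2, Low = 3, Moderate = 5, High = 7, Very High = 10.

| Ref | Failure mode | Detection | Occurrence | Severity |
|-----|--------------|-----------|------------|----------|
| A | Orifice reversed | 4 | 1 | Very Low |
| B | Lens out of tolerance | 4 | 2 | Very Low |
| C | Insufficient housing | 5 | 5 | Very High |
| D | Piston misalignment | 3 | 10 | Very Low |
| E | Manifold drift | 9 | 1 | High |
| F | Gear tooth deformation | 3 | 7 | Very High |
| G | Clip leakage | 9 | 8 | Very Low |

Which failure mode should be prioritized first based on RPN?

RPN = Severity × Occurrence × Detection:
  A: 2 × 1 × 4 = 8
  B: 2 × 2 × 4 = 16
  C: 10 × 5 × 5 = 250
  D: 2 × 10 × 3 = 60
  E: 7 × 1 × 9 = 63
  F: 10 × 7 × 3 = 210
  G: 2 × 8 × 9 = 144
Highest RPN is 250 → C.

C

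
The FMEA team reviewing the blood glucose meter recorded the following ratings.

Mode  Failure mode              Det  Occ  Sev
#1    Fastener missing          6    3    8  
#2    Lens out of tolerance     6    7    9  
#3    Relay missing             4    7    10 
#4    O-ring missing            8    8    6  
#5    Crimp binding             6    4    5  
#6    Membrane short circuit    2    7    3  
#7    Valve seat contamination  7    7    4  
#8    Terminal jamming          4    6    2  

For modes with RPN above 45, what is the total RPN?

1550

RPN = Severity × Occurrence × Detection:
  #1: 8 × 3 × 6 = 144
  #2: 9 × 7 × 6 = 378
  #3: 10 × 7 × 4 = 280
  #4: 6 × 8 × 8 = 384
  #5: 5 × 4 × 6 = 120
  #6: 3 × 7 × 2 = 42
  #7: 4 × 7 × 7 = 196
  #8: 2 × 6 × 4 = 48
RPN > 45: #1 (144), #2 (378), #3 (280), #4 (384), #5 (120), #7 (196), #8 (48).
Sum: 144 + 378 + 280 + 384 + 120 + 196 + 48 = 1550.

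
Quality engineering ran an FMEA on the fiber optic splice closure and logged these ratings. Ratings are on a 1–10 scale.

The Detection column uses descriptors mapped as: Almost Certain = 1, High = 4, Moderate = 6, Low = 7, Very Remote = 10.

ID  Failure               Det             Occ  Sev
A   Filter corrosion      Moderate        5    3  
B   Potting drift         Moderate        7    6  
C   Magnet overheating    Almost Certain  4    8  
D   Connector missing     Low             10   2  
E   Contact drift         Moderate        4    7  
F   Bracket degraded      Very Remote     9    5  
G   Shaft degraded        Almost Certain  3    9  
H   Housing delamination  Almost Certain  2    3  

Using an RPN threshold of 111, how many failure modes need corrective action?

RPN = Severity × Occurrence × Detection:
  A: 3 × 5 × 6 = 90
  B: 6 × 7 × 6 = 252
  C: 8 × 4 × 1 = 32
  D: 2 × 10 × 7 = 140
  E: 7 × 4 × 6 = 168
  F: 5 × 9 × 10 = 450
  G: 9 × 3 × 1 = 27
  H: 3 × 2 × 1 = 6
Modes with RPN ≥ 111: B (252), D (140), E (168), F (450) → 4.

4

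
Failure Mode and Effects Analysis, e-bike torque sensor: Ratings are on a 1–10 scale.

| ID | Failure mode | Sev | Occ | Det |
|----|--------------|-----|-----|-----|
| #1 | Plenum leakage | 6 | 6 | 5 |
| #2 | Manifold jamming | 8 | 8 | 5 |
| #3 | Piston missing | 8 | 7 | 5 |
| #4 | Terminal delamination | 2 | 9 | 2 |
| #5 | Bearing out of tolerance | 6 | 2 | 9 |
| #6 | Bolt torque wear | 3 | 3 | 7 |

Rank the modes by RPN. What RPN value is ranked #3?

180

RPN = Severity × Occurrence × Detection:
  #1: 6 × 6 × 5 = 180
  #2: 8 × 8 × 5 = 320
  #3: 8 × 7 × 5 = 280
  #4: 2 × 9 × 2 = 36
  #5: 6 × 2 × 9 = 108
  #6: 3 × 3 × 7 = 63
Sorted descending: 320, 280, 180, 108, 63, 36.
The third-highest RPN is 180 (#1).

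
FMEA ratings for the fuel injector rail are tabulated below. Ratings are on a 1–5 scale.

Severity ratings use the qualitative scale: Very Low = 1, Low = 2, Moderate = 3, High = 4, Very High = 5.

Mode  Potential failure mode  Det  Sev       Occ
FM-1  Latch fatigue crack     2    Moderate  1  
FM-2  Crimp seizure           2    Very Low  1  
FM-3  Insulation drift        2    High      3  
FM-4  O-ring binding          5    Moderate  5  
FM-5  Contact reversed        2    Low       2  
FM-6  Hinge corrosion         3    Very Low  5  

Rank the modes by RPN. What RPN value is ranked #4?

RPN = Severity × Occurrence × Detection:
  FM-1: 3 × 1 × 2 = 6
  FM-2: 1 × 1 × 2 = 2
  FM-3: 4 × 3 × 2 = 24
  FM-4: 3 × 5 × 5 = 75
  FM-5: 2 × 2 × 2 = 8
  FM-6: 1 × 5 × 3 = 15
Sorted descending: 75, 24, 15, 8, 6, 2.
The fourth-highest RPN is 8 (FM-5).

8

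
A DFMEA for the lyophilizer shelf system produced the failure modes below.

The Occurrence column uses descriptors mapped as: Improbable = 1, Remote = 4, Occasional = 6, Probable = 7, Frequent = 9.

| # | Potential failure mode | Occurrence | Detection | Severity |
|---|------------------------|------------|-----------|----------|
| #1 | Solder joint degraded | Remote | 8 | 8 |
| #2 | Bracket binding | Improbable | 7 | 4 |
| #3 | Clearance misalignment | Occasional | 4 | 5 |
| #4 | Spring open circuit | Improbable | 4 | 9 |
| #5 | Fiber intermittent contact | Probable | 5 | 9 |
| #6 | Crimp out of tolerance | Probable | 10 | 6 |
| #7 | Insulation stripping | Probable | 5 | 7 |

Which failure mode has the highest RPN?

RPN = Severity × Occurrence × Detection:
  #1: 8 × 4 × 8 = 256
  #2: 4 × 1 × 7 = 28
  #3: 5 × 6 × 4 = 120
  #4: 9 × 1 × 4 = 36
  #5: 9 × 7 × 5 = 315
  #6: 6 × 7 × 10 = 420
  #7: 7 × 7 × 5 = 245
Highest RPN is 420 → #6.

#6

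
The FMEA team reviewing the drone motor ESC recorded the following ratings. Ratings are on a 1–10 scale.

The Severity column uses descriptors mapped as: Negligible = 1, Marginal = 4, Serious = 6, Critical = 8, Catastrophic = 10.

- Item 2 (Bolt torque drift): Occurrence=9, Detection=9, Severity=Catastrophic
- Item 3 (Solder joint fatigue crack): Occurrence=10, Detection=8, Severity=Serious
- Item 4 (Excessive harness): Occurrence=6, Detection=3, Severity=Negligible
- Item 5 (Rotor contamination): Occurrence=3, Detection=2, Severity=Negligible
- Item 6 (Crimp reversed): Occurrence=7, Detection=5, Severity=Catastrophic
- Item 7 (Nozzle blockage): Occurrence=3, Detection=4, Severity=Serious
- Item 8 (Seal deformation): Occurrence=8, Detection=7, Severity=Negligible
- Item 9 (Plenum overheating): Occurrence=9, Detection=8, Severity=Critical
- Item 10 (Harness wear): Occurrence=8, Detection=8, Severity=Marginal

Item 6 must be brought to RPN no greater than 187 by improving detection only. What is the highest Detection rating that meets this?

2

Item 6: S=10, O=7, D=5 → current RPN = 350.
Fixed product = 70. Need 70 × D ≤ 187, so D ≤ 187/70 = 2.67.
Maximum integer Detection rating = 2 (gives RPN 140; D=3 would give 210 > 187).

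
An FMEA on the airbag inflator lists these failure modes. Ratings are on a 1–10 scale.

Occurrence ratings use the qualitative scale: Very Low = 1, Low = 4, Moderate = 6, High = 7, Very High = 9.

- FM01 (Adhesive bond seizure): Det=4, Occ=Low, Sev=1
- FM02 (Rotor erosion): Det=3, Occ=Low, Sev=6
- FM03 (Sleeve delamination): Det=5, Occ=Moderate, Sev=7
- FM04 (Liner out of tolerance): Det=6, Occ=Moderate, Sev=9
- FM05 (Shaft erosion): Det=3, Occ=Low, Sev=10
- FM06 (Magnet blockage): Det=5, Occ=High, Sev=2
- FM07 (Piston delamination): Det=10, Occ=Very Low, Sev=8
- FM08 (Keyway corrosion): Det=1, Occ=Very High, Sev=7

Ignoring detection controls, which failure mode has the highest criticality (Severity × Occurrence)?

Criticality = Severity × Occurrence:
  FM01: 1 × 4 = 4
  FM02: 6 × 4 = 24
  FM03: 7 × 6 = 42
  FM04: 9 × 6 = 54
  FM05: 10 × 4 = 40
  FM06: 2 × 7 = 14
  FM07: 8 × 1 = 8
  FM08: 7 × 9 = 63
Highest criticality is 63 → FM08.

FM08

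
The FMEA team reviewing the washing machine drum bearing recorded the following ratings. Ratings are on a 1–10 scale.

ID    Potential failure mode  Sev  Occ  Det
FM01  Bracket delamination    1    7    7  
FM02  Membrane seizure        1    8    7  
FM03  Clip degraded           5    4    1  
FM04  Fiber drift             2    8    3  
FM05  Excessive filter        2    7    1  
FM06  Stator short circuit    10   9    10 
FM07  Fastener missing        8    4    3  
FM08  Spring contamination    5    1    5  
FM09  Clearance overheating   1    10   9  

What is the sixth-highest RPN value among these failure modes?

RPN = Severity × Occurrence × Detection:
  FM01: 1 × 7 × 7 = 49
  FM02: 1 × 8 × 7 = 56
  FM03: 5 × 4 × 1 = 20
  FM04: 2 × 8 × 3 = 48
  FM05: 2 × 7 × 1 = 14
  FM06: 10 × 9 × 10 = 900
  FM07: 8 × 4 × 3 = 96
  FM08: 5 × 1 × 5 = 25
  FM09: 1 × 10 × 9 = 90
Sorted descending: 900, 96, 90, 56, 49, 48, 25, 20, 14.
The sixth-highest RPN is 48 (FM04).

48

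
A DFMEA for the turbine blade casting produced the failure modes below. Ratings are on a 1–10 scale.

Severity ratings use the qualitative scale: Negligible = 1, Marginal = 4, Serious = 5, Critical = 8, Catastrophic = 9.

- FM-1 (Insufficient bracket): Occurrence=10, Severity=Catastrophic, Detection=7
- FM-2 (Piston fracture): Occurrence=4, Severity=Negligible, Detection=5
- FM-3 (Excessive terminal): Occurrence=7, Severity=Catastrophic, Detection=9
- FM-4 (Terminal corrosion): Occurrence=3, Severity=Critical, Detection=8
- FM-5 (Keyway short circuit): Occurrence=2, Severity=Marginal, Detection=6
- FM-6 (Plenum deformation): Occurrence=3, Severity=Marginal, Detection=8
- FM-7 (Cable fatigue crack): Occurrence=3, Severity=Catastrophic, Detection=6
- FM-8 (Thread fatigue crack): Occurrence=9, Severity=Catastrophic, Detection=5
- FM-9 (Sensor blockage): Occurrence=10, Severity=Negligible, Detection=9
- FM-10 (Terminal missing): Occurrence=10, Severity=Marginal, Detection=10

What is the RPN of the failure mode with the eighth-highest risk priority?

90

RPN = Severity × Occurrence × Detection:
  FM-1: 9 × 10 × 7 = 630
  FM-2: 1 × 4 × 5 = 20
  FM-3: 9 × 7 × 9 = 567
  FM-4: 8 × 3 × 8 = 192
  FM-5: 4 × 2 × 6 = 48
  FM-6: 4 × 3 × 8 = 96
  FM-7: 9 × 3 × 6 = 162
  FM-8: 9 × 9 × 5 = 405
  FM-9: 1 × 10 × 9 = 90
  FM-10: 4 × 10 × 10 = 400
Sorted descending: 630, 567, 405, 400, 192, 162, 96, 90, 48, 20.
The eighth-highest RPN is 90 (FM-9).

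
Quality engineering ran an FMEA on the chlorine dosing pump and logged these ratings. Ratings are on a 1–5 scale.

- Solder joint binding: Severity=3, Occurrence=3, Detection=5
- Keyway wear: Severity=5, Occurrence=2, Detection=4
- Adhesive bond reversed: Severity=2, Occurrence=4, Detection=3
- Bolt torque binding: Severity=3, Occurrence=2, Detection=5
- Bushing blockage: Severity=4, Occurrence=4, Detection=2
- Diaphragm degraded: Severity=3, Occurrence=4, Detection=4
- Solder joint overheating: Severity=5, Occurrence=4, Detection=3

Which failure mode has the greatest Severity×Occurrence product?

Solder joint overheating

Criticality = Severity × Occurrence:
  Solder joint binding: 3 × 3 = 9
  Keyway wear: 5 × 2 = 10
  Adhesive bond reversed: 2 × 4 = 8
  Bolt torque binding: 3 × 2 = 6
  Bushing blockage: 4 × 4 = 16
  Diaphragm degraded: 3 × 4 = 12
  Solder joint overheating: 5 × 4 = 20
Highest criticality is 20 → Solder joint overheating.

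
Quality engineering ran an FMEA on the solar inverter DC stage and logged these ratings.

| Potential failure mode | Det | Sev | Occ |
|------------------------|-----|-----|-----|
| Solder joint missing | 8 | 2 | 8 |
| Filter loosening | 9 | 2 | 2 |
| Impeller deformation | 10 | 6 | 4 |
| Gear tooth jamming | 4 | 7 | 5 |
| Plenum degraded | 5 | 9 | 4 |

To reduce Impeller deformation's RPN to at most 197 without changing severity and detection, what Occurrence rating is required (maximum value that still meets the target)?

3

Impeller deformation: S=6, O=4, D=10 → current RPN = 240.
Fixed product = 60. Need 60 × O ≤ 197, so O ≤ 197/60 = 3.28.
Maximum integer Occurrence rating = 3 (gives RPN 180; O=4 would give 240 > 197).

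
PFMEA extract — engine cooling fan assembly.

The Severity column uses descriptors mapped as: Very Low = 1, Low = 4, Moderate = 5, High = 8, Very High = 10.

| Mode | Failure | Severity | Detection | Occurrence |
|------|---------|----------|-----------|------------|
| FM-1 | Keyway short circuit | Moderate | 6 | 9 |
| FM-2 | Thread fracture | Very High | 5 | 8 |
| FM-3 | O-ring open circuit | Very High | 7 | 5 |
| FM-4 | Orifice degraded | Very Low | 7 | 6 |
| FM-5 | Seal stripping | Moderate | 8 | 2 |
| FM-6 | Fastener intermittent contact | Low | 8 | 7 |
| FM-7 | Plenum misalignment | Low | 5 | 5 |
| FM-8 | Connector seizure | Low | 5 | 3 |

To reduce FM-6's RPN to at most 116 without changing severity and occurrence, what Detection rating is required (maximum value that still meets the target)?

FM-6: S=4, O=7, D=8 → current RPN = 224.
Fixed product = 28. Need 28 × D ≤ 116, so D ≤ 116/28 = 4.14.
Maximum integer Detection rating = 4 (gives RPN 112; D=5 would give 140 > 116).

4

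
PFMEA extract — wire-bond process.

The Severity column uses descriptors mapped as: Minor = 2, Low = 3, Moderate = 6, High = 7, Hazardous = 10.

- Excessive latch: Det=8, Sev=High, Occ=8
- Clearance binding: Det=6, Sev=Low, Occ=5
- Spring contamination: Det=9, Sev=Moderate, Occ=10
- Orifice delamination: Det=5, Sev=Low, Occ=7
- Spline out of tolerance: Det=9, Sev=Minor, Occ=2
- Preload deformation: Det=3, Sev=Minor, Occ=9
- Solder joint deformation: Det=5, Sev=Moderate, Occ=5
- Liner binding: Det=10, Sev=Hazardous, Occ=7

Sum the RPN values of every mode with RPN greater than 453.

RPN = Severity × Occurrence × Detection:
  Excessive latch: 7 × 8 × 8 = 448
  Clearance binding: 3 × 5 × 6 = 90
  Spring contamination: 6 × 10 × 9 = 540
  Orifice delamination: 3 × 7 × 5 = 105
  Spline out of tolerance: 2 × 2 × 9 = 36
  Preload deformation: 2 × 9 × 3 = 54
  Solder joint deformation: 6 × 5 × 5 = 150
  Liner binding: 10 × 7 × 10 = 700
RPN > 453: Spring contamination (540), Liner binding (700).
Sum: 540 + 700 = 1240.

1240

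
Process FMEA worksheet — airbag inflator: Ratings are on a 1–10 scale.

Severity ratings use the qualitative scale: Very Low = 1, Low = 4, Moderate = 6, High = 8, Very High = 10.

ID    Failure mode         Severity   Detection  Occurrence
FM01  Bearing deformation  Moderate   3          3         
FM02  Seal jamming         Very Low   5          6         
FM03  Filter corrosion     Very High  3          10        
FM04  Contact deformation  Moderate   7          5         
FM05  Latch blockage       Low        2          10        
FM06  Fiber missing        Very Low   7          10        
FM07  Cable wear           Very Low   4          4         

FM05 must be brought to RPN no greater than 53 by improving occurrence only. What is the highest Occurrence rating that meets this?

6

FM05: S=4, O=10, D=2 → current RPN = 80.
Fixed product = 8. Need 8 × O ≤ 53, so O ≤ 53/8 = 6.62.
Maximum integer Occurrence rating = 6 (gives RPN 48; O=7 would give 56 > 53).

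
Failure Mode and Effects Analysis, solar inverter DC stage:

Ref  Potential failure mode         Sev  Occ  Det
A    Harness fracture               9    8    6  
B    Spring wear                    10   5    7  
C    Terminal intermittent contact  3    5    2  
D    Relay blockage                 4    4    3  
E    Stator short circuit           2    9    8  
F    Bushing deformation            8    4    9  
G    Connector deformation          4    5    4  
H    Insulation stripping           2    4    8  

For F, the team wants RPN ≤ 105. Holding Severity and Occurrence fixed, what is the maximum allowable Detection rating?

3

F: S=8, O=4, D=9 → current RPN = 288.
Fixed product = 32. Need 32 × D ≤ 105, so D ≤ 105/32 = 3.28.
Maximum integer Detection rating = 3 (gives RPN 96; D=4 would give 128 > 105).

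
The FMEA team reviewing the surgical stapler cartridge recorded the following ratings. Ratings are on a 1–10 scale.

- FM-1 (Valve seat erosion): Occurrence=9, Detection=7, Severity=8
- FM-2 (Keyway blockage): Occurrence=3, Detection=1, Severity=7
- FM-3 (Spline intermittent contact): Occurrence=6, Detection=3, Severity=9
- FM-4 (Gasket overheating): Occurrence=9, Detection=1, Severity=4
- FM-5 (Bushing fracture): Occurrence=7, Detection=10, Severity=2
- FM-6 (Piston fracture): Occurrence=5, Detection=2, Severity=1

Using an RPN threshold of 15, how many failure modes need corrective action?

5

RPN = Severity × Occurrence × Detection:
  FM-1: 8 × 9 × 7 = 504
  FM-2: 7 × 3 × 1 = 21
  FM-3: 9 × 6 × 3 = 162
  FM-4: 4 × 9 × 1 = 36
  FM-5: 2 × 7 × 10 = 140
  FM-6: 1 × 5 × 2 = 10
Modes with RPN ≥ 15: FM-1 (504), FM-2 (21), FM-3 (162), FM-4 (36), FM-5 (140) → 5.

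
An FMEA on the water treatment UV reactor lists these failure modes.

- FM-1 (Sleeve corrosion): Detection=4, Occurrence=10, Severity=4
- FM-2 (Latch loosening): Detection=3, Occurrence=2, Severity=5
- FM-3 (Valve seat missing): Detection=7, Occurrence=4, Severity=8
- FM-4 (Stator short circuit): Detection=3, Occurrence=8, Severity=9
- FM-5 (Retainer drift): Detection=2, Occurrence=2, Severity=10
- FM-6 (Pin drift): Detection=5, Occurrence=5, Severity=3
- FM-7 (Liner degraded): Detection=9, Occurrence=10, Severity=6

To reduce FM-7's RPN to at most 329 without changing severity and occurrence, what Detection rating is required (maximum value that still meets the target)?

5

FM-7: S=6, O=10, D=9 → current RPN = 540.
Fixed product = 60. Need 60 × D ≤ 329, so D ≤ 329/60 = 5.48.
Maximum integer Detection rating = 5 (gives RPN 300; D=6 would give 360 > 329).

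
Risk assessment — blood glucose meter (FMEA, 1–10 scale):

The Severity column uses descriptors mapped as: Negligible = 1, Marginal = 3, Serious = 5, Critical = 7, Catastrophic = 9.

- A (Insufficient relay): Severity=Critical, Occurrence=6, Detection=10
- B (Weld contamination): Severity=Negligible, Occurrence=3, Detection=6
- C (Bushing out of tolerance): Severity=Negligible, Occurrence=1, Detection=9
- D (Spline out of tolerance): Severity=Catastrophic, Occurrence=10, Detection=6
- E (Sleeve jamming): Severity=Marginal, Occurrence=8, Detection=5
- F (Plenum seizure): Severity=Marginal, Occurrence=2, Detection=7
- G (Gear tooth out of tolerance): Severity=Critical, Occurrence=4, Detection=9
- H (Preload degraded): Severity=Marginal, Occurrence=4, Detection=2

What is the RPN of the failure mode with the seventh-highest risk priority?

RPN = Severity × Occurrence × Detection:
  A: 7 × 6 × 10 = 420
  B: 1 × 3 × 6 = 18
  C: 1 × 1 × 9 = 9
  D: 9 × 10 × 6 = 540
  E: 3 × 8 × 5 = 120
  F: 3 × 2 × 7 = 42
  G: 7 × 4 × 9 = 252
  H: 3 × 4 × 2 = 24
Sorted descending: 540, 420, 252, 120, 42, 24, 18, 9.
The seventh-highest RPN is 18 (B).

18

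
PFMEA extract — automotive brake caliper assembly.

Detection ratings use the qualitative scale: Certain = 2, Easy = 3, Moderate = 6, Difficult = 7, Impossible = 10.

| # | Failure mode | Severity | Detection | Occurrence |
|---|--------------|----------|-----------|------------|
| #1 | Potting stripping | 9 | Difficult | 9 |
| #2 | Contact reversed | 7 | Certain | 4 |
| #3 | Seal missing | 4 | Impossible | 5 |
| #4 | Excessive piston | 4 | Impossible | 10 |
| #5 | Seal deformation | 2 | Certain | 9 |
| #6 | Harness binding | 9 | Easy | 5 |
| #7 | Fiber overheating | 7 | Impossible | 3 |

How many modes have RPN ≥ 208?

RPN = Severity × Occurrence × Detection:
  #1: 9 × 9 × 7 = 567
  #2: 7 × 4 × 2 = 56
  #3: 4 × 5 × 10 = 200
  #4: 4 × 10 × 10 = 400
  #5: 2 × 9 × 2 = 36
  #6: 9 × 5 × 3 = 135
  #7: 7 × 3 × 10 = 210
Modes with RPN ≥ 208: #1 (567), #4 (400), #7 (210) → 3.

3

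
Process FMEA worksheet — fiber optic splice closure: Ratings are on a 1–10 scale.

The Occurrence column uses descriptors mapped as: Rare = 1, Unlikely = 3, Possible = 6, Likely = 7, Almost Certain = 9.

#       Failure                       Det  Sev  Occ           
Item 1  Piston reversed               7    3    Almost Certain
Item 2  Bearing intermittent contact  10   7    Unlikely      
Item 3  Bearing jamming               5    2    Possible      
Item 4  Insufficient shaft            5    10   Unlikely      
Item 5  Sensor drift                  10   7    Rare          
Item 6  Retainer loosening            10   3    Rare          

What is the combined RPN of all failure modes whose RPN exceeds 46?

RPN = Severity × Occurrence × Detection:
  Item 1: 3 × 9 × 7 = 189
  Item 2: 7 × 3 × 10 = 210
  Item 3: 2 × 6 × 5 = 60
  Item 4: 10 × 3 × 5 = 150
  Item 5: 7 × 1 × 10 = 70
  Item 6: 3 × 1 × 10 = 30
RPN > 46: Item 1 (189), Item 2 (210), Item 3 (60), Item 4 (150), Item 5 (70).
Sum: 189 + 210 + 60 + 150 + 70 = 679.

679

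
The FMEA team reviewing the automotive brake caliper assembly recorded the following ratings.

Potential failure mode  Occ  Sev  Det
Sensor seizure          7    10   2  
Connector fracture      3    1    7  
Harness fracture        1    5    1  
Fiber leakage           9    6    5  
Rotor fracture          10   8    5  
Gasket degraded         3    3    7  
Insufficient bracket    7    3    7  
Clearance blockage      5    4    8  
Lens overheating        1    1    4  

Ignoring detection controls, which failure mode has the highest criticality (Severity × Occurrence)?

Criticality = Severity × Occurrence:
  Sensor seizure: 10 × 7 = 70
  Connector fracture: 1 × 3 = 3
  Harness fracture: 5 × 1 = 5
  Fiber leakage: 6 × 9 = 54
  Rotor fracture: 8 × 10 = 80
  Gasket degraded: 3 × 3 = 9
  Insufficient bracket: 3 × 7 = 21
  Clearance blockage: 4 × 5 = 20
  Lens overheating: 1 × 1 = 1
Highest criticality is 80 → Rotor fracture.

Rotor fracture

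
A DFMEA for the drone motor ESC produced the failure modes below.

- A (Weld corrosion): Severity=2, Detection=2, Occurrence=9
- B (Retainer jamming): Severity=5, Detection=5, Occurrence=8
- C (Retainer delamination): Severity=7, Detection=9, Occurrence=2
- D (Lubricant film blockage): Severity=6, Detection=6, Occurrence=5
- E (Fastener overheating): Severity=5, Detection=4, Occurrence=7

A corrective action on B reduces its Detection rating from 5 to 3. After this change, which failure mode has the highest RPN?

D

RPN = Severity × Occurrence × Detection:
  A: 2 × 9 × 2 = 36
  B: 5 × 8 × 5 = 200
  C: 7 × 2 × 9 = 126
  D: 6 × 5 × 6 = 180
  E: 5 × 7 × 4 = 140
After action: B → 5 × 8 × 3 = 120.
Revised RPNs: D=180, E=140, C=126, B=120, A=36.
Highest is now D (180).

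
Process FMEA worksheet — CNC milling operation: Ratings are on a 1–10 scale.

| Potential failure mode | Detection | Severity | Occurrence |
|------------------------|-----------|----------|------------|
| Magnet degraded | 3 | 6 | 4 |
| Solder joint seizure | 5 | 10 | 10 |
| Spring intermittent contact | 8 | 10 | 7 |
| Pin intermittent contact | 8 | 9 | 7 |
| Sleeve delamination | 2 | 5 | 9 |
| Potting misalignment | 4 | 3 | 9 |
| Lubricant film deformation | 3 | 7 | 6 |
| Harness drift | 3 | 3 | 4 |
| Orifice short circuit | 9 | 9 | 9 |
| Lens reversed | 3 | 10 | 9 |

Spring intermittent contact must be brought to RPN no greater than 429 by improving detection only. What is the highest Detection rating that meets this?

Spring intermittent contact: S=10, O=7, D=8 → current RPN = 560.
Fixed product = 70. Need 70 × D ≤ 429, so D ≤ 429/70 = 6.13.
Maximum integer Detection rating = 6 (gives RPN 420; D=7 would give 490 > 429).

6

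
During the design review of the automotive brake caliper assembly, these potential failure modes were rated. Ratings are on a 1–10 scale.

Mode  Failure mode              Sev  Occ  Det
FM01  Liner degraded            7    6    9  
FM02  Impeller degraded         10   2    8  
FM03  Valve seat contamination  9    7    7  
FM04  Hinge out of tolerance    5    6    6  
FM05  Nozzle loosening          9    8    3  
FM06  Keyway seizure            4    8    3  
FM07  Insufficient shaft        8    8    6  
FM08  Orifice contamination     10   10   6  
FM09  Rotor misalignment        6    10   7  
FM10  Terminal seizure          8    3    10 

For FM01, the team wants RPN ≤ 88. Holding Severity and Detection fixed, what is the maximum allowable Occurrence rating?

1

FM01: S=7, O=6, D=9 → current RPN = 378.
Fixed product = 63. Need 63 × O ≤ 88, so O ≤ 88/63 = 1.40.
Maximum integer Occurrence rating = 1 (gives RPN 63; O=2 would give 126 > 88).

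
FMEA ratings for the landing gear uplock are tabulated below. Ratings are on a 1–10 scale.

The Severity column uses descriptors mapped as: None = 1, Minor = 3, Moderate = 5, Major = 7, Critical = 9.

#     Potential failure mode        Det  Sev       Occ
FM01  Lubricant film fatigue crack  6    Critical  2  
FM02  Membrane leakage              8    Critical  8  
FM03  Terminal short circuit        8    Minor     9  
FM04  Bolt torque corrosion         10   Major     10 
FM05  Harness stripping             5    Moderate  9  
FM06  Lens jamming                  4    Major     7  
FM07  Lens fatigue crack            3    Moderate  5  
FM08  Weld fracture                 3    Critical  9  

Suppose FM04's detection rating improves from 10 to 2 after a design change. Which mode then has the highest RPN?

RPN = Severity × Occurrence × Detection:
  FM01: 9 × 2 × 6 = 108
  FM02: 9 × 8 × 8 = 576
  FM03: 3 × 9 × 8 = 216
  FM04: 7 × 10 × 10 = 700
  FM05: 5 × 9 × 5 = 225
  FM06: 7 × 7 × 4 = 196
  FM07: 5 × 5 × 3 = 75
  FM08: 9 × 9 × 3 = 243
After action: FM04 → 7 × 10 × 2 = 140.
Revised RPNs: FM02=576, FM08=243, FM05=225, FM03=216, FM06=196, FM04=140, FM01=108, FM07=75.
Highest is now FM02 (576).

FM02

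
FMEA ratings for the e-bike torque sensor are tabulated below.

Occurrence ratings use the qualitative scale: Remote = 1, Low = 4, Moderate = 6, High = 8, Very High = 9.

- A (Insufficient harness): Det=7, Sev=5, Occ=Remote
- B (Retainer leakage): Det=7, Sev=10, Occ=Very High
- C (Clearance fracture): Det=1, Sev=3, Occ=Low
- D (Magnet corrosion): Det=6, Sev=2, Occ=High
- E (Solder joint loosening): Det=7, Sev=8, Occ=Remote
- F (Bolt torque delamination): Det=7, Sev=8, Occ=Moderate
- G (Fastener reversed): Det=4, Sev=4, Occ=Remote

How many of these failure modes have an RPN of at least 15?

6

RPN = Severity × Occurrence × Detection:
  A: 5 × 1 × 7 = 35
  B: 10 × 9 × 7 = 630
  C: 3 × 4 × 1 = 12
  D: 2 × 8 × 6 = 96
  E: 8 × 1 × 7 = 56
  F: 8 × 6 × 7 = 336
  G: 4 × 1 × 4 = 16
Modes with RPN ≥ 15: A (35), B (630), D (96), E (56), F (336), G (16) → 6.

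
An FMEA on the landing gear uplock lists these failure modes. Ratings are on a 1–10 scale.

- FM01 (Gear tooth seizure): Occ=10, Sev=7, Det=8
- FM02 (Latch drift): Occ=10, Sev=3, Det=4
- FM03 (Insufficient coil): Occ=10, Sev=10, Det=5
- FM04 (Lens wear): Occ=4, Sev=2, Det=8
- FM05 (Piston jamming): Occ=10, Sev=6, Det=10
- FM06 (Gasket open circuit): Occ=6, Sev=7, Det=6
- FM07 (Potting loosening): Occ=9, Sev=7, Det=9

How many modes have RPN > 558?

3

RPN = Severity × Occurrence × Detection:
  FM01: 7 × 10 × 8 = 560
  FM02: 3 × 10 × 4 = 120
  FM03: 10 × 10 × 5 = 500
  FM04: 2 × 4 × 8 = 64
  FM05: 6 × 10 × 10 = 600
  FM06: 7 × 6 × 6 = 252
  FM07: 7 × 9 × 9 = 567
Modes with RPN > 558: FM01 (560), FM05 (600), FM07 (567) → 3.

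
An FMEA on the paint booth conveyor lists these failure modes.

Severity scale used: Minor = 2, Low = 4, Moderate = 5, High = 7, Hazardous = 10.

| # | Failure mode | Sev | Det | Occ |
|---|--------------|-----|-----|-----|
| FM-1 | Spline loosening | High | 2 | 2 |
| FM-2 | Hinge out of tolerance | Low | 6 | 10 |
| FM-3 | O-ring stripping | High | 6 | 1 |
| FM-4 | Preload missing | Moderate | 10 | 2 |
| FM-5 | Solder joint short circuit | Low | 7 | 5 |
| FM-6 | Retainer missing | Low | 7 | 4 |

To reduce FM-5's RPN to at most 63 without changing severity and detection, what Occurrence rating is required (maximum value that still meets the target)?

2

FM-5: S=4, O=5, D=7 → current RPN = 140.
Fixed product = 28. Need 28 × O ≤ 63, so O ≤ 63/28 = 2.25.
Maximum integer Occurrence rating = 2 (gives RPN 56; O=3 would give 84 > 63).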